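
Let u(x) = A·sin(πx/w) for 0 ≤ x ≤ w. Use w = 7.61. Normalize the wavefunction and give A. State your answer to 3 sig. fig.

A ≈ 0.513

The normalization condition is ∫|u|² dx = 1 from 0 to w.
Carrying out the integral gives A² · w/2.
So A² = (w/2)^(−1).
With w = 7.61: A² = 0.2628 and A = 0.5127.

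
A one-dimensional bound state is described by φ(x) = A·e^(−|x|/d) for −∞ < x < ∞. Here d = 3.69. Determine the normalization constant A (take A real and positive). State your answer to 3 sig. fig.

A ≈ 0.521

Require ∫ |φ|² dx = 1 over the whole domain.
With φ = A·e^(−|x|/d), the integral evaluates to A²·[d].
Setting this equal to 1 gives A² = 1/(d).
Substituting d = 3.69 gives A² = 0.2710, so A = 0.5206.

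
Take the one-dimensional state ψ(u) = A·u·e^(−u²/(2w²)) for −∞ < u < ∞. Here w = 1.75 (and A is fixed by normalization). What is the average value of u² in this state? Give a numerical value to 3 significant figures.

⟨u²⟩ = ∫ u^2 |ψ|² du over the full domain.
The ratio of the moment integral to the normalization integral gives ⟨u²⟩ = 3·w^2/2.
With w = 1.75, ⟨u^2⟩ = 4.594.

⟨u^2⟩ ≈ 4.59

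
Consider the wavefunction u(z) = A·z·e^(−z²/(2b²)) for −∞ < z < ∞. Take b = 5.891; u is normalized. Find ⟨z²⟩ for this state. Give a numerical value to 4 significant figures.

⟨z²⟩ = ∫ z^2 |u|² dz over the full domain.
Using the Gaussian integral ∫_{−∞}^{∞} e^(−αz²) dz = √(π/α), the ratio of the moment integral to the normalization integral gives ⟨z²⟩ = 3·b^2/2.
With b = 5.891, ⟨z^2⟩ = 52.056.

⟨z^2⟩ ≈ 52.06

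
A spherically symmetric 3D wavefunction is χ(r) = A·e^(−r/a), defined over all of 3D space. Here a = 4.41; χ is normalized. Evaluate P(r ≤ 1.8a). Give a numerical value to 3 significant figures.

Integrate the radial probability density 4πr²|χ|² over r ≤ 1.8a.
The full normalization integral is A²·[π·a^3] = 1, fixing A².
Let u = r/a; then A², 4π and the length scale all cancel, so P = ∫_{0}^{1.8} u^2·e^(-2·u) du ÷ ∫_{0}^{∞} u^2·e^(-2·u) du.
An antiderivative of u^2·e^(-2·u) is -(2·u^2 + 2·u + 1)·e^(-2·u)/4; evaluating from 0 to 1.8 gives 1/4 - 277·e^(-18/5)/100, while the full integral is 1/4.
Taking the ratio yields P = 0.6973.

P ≈ 0.697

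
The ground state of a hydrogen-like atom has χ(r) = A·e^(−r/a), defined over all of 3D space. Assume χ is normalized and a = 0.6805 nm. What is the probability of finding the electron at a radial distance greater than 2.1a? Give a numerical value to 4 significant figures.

P ≈ 0.2102

Integrate the radial probability density 4πr²|χ|² over r > 2.1a.
A² is fixed by ∫₀^∞ 4πr²|χ|² dr = 1, i.e. A² = (π·a^3)^(−1).
In terms of u = r/a (A², 4π and the length scale all cancel between numerator and denominator), P = [∫_{2.1}^{∞} u^2·e^(-2·u) du] / [∫_{0}^{∞} u^2·e^(-2·u) du].
With ∫ u^2·e^(-2·u) du = -(2·u^2 + 2·u + 1)·e^(-2·u)/4 + C, the region integral is 701·e^(-21/5)/200 and the full one is 1/4.
The region integral divided by the full integral gives P = 0.21024.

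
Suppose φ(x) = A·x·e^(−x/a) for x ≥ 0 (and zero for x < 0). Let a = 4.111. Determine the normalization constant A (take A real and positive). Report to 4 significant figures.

A ≈ 0.2399

We need A² ∫|f|² dx = 1, taking the integral from 0 to ∞.
∫|φ|² dx = A²·(a^3/4).
Hence A² = 1/[a^3/4].
Plugging in a = 4.111 yields A = 0.23994.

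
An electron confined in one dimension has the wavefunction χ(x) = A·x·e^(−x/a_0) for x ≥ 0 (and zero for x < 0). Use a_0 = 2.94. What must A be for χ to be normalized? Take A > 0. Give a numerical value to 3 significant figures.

A ≈ 0.397

Normalization requires ∫|χ|² dx = 1, integrated from 0 to ∞.
Recall ∫₀^∞ x^m e^(−x/β) dx = m!·β^(m+1), ∫|χ|² dx = A²·(a_0^3/4).
Setting this equal to 1 gives A² = 1/(a_0^3/4).
Plugging in a_0 = 2.94 yields A = 0.3967.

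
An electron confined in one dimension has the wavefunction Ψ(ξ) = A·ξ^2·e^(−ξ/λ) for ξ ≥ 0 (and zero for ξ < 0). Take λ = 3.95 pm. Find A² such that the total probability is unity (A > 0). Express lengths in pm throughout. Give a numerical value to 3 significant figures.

A^2 ≈ 0.00139 pm^(-5)

Require ∫ |Ψ|² dξ = 1 over the whole domain.
With ∫₀^∞ ξ^4 e^(−αξ) dξ = 4!/α^5, with Ψ = A·ξ^2·e^(−ξ/λ), the integral evaluates to A²·[3·λ^5/4].
So A² = (3·λ^5/4)^(−1).
Plugging in λ = 3.95 yields A = 0.03724.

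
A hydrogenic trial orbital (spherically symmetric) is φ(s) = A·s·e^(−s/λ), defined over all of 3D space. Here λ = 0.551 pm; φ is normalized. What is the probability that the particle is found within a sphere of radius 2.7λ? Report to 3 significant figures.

P ≈ 0.627

Integrate the radial probability density 4πs²|φ|² over s ≤ 2.7λ.
Normalization gives A² = 1/(3·π·λ^5).
Let u = s/λ; then A², 4π and the length scale all cancel, so P = ∫_{0}^{2.7} u^4·e^(-2·u) du ÷ ∫_{0}^{∞} u^4·e^(-2·u) du.
Using ∫ u^4·e^(-2·u) du = -(u^4/2 + u^3 + 3·u^2/2 + 3·u/2 + 3/4)·e^(-2·u), the numerator is ≈ 0.47002 and the denominator is 3/4.
Taking the ratio yields P = 0.6267.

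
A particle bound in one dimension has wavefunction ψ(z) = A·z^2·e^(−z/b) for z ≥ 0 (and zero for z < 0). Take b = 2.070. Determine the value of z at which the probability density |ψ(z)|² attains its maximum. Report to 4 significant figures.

z ≈ 4.140

The maximum of |ψ(z)|² occurs where its derivative vanishes.
Solving yields z = 2·b.
With b = 2.070, the most probable position is 4.1400.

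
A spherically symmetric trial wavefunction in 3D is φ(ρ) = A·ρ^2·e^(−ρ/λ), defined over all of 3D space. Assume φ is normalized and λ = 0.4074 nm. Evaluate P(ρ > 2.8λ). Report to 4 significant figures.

P ≈ 0.6703

P = ∫ |φ|² 4πρ² dρ over ρ > 2.8λ.
A² is fixed by ∫₀^∞ 4πρ²|φ|² dρ = 1, i.e. A² = (45·π·λ^7/2)^(−1).
In terms of u = ρ/λ (A², 4π and the length scale all cancel between numerator and denominator), P = [∫_{2.8}^{∞} u^6·e^(-2·u) du] / [∫_{0}^{∞} u^6·e^(-2·u) du].
An antiderivative of u^6·e^(-2·u) is -(4·u^6 + 12·u^5 + 30·u^4 + 60·u^3 + 90·u^2 + 90·u + 45)·e^(-2·u)/8; evaluating from 2.8 to ∞ gives ≈ 3.77020, while the full integral is 45/8.
The region integral divided by the full integral gives P = 0.67026.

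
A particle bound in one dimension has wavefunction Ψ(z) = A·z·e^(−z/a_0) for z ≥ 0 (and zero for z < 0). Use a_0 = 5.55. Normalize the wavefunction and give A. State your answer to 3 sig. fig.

A ≈ 0.153

We need A² ∫|f|² dz = 1, taking the integral from 0 to ∞.
∫|Ψ|² dz = A²·(a_0^3/4).
With a_0 = 5.55: A² = 0.02340 and A = 0.1530.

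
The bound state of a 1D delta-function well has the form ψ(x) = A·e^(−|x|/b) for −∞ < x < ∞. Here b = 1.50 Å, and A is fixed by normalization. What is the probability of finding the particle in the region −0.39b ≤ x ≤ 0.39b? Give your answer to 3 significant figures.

P ≈ 0.542

The probability is P = ∫ |ψ|² dx over [−0.39b, 0.39b].
Since A² = 1/(b), this is the region integral divided by the full normalization integral.
Both integrals are even about x = 0, so only the x ≥ 0 halves are needed (the factors of 2 cancel). In terms of u = x/b (A² and the length scale cancel between numerator and denominator), P = [∫_{0}^{0.39} e^(-2·u) du] / [∫_{0}^{∞} e^(-2·u) du].
Using ∫ e^(-2·u) du = -e^(-2·u)/2, the numerator is 1/2 - e^(-39/50)/2 and the denominator is 1/2.
The result is P = 0.5416.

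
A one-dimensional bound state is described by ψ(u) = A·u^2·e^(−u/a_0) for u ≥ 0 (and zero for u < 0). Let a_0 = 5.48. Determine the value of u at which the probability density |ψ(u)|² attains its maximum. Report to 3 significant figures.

u ≈ 11.0

Set d/du [|ψ(u)|²] = 0 and solve for u > 0.
Solving yields u = 2·a_0.
With a_0 = 5.48, the most probable position is 10.96.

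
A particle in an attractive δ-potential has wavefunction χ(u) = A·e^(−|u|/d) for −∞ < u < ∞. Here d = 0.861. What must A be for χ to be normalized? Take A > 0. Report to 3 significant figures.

A ≈ 1.08

We need A² ∫|f|² du = 1, taking the integral from −∞ to ∞.
∫|χ|² du = A²·(d).
Plugging in d = 0.861 yields A = 1.078.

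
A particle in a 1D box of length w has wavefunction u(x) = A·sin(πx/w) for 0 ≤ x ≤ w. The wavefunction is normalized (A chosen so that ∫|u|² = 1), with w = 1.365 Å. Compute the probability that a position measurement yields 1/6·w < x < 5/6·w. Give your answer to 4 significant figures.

P ≈ 0.9423

|u|² is the probability density, so P = ∫_{1/6·w}^{5/6·w} |u|² dx.
With A² fixed by ∫|u|² = 1, i.e. A² = (w/2)^(−1), substitute and integrate.
Let t = x/w; then A² and the length scale cancel, so P = ∫_{1/6}^{5/6} sin(π·t)^2 dt ÷ ∫_{0}^{1} sin(π·t)^2 dt.
With ∫ sin(π·t)^2 dt = t/2 - sin(2·π·t)/(4·π) + C, the region integral is √(3)/(4·π) + 1/3 and the full one is 1/2.
Taking the ratio, P = √(3)/(2·π) + 2/3.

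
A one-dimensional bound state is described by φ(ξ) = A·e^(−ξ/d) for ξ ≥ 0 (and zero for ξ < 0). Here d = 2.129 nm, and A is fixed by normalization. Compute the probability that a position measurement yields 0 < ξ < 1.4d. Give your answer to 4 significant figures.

|φ|² is the probability density, so P = ∫_{0}^{1.4d} |φ|² dξ.
Since A² = 1/(d/2), this is the region integral divided by the full normalization integral.
Let u = ξ/d; then A² and the length scale cancel, so P = ∫_{0}^{1.4} e^(-2·u) du ÷ ∫_{0}^{∞} e^(-2·u) du.
Using ∫ e^(-2·u) du = -e^(-2·u)/2, the numerator is 1/2 - e^(-14/5)/2 and the denominator is 1/2.
The result is P = 0.93919.

P ≈ 0.9392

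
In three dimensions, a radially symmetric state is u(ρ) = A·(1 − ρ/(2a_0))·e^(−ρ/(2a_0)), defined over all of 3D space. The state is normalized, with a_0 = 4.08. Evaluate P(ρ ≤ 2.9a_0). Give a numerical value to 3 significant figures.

P ≈ 0.0676

With dV = 4πρ²dρ, the probability is ∫|u|² dV over ρ ≤ 2.9a_0.
A² is fixed by ∫₀^∞ 4πρ²|u|² dρ = 1, i.e. A² = (8·π·a_0^3)^(−1).
Substituting t = ρ/a_0, A², 4π and the length scale all cancel in the ratio: P = ∫_{0}^{2.9} t^2·(1 - t/2)^2·e^(-t) dt / ∫_{0}^{∞} t^2·(1 - t/2)^2·e^(-t) dt.
With ∫ t^2·(1 - t/2)^2·e^(-t) dt = -(t^4/4 + t^2 + 2·t + 2)·e^(-t) + C, the region integral is ≈ 0.13515 and the full one is 2.
This evaluates to P = 0.06758.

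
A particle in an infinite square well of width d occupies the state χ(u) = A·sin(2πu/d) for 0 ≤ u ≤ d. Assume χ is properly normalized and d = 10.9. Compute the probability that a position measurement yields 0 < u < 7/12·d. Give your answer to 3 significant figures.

The probability is P = ∫ |χ|² du over [0, 7/12·d].
The normalization integral ∫|χ|²du over the whole domain equals d/2·A², and A² cancels in the ratio.
Substituting t = u/d, A² and the length scale cancel in the ratio: P = ∫_{0}^{7/12} sin(2·π·t)^2 dt / ∫_{0}^{1} sin(2·π·t)^2 dt.
Using ∫ sin(2·π·t)^2 dt = t/2 - sin(4·π·t)/(8·π), the numerator is -√(3)/(16·π) + 7/24 and the denominator is 1/2.
This works out to P = -√(3)/(8·π) + 7/12.

P ≈ 0.514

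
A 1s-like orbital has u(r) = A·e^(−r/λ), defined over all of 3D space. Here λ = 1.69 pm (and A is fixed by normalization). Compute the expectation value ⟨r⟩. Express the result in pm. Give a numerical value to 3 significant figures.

⟨r⟩ ≈ 2.54 pm

⟨r⟩ = ∫ r |u|² 4πr² dr over the full domain.
Using ∫₀^∞ rⁿ e^(−αr) dr = n!/αⁿ⁺¹, evaluating both integrals, ⟨r⟩ = 3·λ/2.
With λ = 1.69, ⟨r⟩ = 2.535.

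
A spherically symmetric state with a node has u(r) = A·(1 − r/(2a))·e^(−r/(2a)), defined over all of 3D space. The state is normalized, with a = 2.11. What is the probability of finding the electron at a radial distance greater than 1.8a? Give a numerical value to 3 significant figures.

P ≈ 0.948

With dV = 4πr²dr, the probability is ∫|u|² dV over r > 1.8a.
Normalization gives A² = 1/(8·π·a^3).
In terms of t = r/a (A², 4π and the length scale all cancel between numerator and denominator), P = [∫_{1.8}^{∞} t^2·(1 - t/2)^2·e^(-t) dt] / [∫_{0}^{∞} t^2·(1 - t/2)^2·e^(-t) dt].
Using ∫ t^2·(1 - t/2)^2·e^(-t) dt = -(t^4/4 + t^2 + 2·t + 2)·e^(-t), the numerator is ≈ 1.8951 and the denominator is 2.
This evaluates to P = 0.9475.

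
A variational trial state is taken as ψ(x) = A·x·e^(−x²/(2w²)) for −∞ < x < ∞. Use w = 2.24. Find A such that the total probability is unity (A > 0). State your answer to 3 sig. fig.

The normalization condition is ∫|ψ|² dx = 1 from −∞ to ∞.
The integral (without the A² prefactor) comes out to √(π)·w^3/2.
Hence A² = 1/[√(π)·w^3/2].
Substituting w = 2.24 gives A² = 0.1004, so A = 0.3169.

A ≈ 0.317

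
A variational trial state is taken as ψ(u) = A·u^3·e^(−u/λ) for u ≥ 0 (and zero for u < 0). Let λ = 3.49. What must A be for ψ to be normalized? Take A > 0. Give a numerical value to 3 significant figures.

The normalization condition is ∫|ψ|² du = 1 from 0 to ∞.
With ψ = A·u^3·e^(−u/λ), the integral evaluates to A²·[45·λ^7/8].
So A² = (45·λ^7/8)^(−1).
With λ = 3.49: A² = 0.00002819 and A = 0.005309.

A ≈ 0.00531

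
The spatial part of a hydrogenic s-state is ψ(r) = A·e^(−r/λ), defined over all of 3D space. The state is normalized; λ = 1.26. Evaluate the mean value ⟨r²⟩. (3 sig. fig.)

The expectation value is the |ψ|²-weighted average of r^2: ∫ r^2|ψ|² 4πr² dr.
Recall ∫₀^∞ r^m e^(−r/β) dr = m!·β^(m+1), since the A² factors cancel between numerator and denominator, ⟨r²⟩ = 3·λ^2.
Putting λ = 1.26 gives 4.763.

⟨r^2⟩ ≈ 4.76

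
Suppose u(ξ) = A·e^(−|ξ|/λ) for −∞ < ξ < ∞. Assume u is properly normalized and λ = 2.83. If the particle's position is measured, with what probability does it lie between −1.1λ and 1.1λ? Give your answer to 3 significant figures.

P ≈ 0.889

|u|² is the probability density, so P = ∫_{−1.1λ}^{1.1λ} |u|² dξ.
Since A² = 1/(λ), this is the region integral divided by the full normalization integral.
By symmetry take twice the ξ ≥ 0 contribution in numerator and denominator; the 2's cancel. Substituting t = ξ/λ, A² and the length scale cancel in the ratio: P = ∫_{0}^{1.1} e^(-2·t) dt / ∫_{0}^{∞} e^(-2·t) dt.
An antiderivative of e^(-2·t) is -e^(-2·t)/2; evaluating from 0 to 1.1 gives 1/2 - e^(-11/5)/2, while the full integral is 1/2.
This works out to P = 0.8892.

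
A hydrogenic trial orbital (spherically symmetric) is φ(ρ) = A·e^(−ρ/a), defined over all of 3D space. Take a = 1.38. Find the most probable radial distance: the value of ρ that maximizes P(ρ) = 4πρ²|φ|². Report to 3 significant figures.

Set d/dρ [P(ρ) = 4πρ²|φ|²] = 0 and solve for ρ > 0.
Solving yields ρ = a.
With a = 1.38, the most probable radial distance is 1.380.

ρ ≈ 1.38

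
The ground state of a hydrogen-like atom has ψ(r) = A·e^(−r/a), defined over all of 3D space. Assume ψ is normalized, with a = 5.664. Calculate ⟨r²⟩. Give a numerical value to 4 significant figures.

⟨r^2⟩ ≈ 96.24

⟨r²⟩ = ∫ r^2 |ψ|² 4πr² dr over the full domain.
With ∫₀^∞ r^4 e^(−αr) dr = 4!/α^5, the ratio of the moment integral to the normalization integral gives ⟨r²⟩ = 3·a^2.
Putting a = 5.664 gives 96.243.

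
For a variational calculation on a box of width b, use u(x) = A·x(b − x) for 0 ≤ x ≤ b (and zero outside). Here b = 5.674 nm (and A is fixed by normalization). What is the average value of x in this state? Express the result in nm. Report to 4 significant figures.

⟨x⟩ = ∫ x |u|² dx over the full domain.
Evaluating both integrals, ⟨x⟩ = b/2.
With b = 5.674, ⟨x⟩ = 2.8370.

⟨x⟩ ≈ 2.837 nm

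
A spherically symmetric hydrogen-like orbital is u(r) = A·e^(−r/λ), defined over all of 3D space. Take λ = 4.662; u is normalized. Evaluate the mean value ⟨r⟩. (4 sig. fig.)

⟨r⟩ = ∫ r |u|² 4πr² dr over the full domain.
With ∫₀^∞ r^3 e^(−αr) dr = 3!/α^4, the ratio of the moment integral to the normalization integral gives ⟨r⟩ = 3·λ/2.
Putting λ = 4.662 gives 6.9930.

⟨r⟩ ≈ 6.993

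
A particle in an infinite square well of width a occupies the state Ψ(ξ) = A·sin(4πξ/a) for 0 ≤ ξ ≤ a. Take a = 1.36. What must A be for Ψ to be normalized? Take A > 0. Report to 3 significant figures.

A ≈ 1.21

Require ∫ |Ψ|² dξ = 1 over the whole domain.
Using sin²θ = (1 − cos 2θ)/2, the integral (without the A² prefactor) comes out to a/2.
Setting this equal to 1 gives A² = 1/(a/2).
Plugging in a = 1.36 yields A = 1.213.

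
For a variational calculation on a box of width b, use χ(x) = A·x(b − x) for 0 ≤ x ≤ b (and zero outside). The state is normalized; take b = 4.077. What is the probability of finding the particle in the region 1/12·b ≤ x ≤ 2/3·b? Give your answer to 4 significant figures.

P ≈ 0.7850

P = ∫_{1/12·b}^{2/3·b} |χ(x)|² dx.
With A² fixed by ∫|χ|² = 1, i.e. A² = (b^5/30)^(−1), substitute and integrate.
Substituting u = x/b, A² and the length scale cancel in the ratio: P = ∫_{1/12}^{2/3} u^2·(1 - u)^2 du / ∫_{0}^{1} u^2·(1 - u)^2 du.
Using ∫ u^2·(1 - u)^2 du = u^3·(6·u^2 - 15·u + 10)/30, the numerator is ≈ 0.0261679 and the denominator is 1/30.
Taking the ratio, P = 0.78504.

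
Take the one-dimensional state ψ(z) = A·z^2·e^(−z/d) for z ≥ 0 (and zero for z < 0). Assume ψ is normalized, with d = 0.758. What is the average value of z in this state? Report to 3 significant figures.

⟨z⟩ ≈ 1.90

The expectation value is the |ψ|²-weighted average of z: ∫ z|ψ|² dz.
The ratio of the moment integral to the normalization integral gives ⟨z⟩ = 5·d/2.
With d = 0.758, ⟨z⟩ = 1.895.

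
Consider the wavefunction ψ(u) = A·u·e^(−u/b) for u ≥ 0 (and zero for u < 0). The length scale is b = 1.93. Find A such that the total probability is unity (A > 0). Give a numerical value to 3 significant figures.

The normalization condition is ∫|ψ|² du = 1 from 0 to ∞.
Carrying out the integral gives A² · b^3/4.
Hence A² = 1/[b^3/4].
Plugging in b = 1.93 yields A = 0.7459.

A ≈ 0.746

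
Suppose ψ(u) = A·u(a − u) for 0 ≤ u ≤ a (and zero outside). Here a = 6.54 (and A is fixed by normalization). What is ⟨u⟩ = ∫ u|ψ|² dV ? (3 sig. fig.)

⟨u⟩ ≈ 3.27

The expectation value is the |ψ|²-weighted average of u: ∫ u|ψ|² du.
Expanding the polynomial and integrating term by term, evaluating both integrals, ⟨u⟩ = a/2.
With a = 6.54, ⟨u⟩ = 3.270.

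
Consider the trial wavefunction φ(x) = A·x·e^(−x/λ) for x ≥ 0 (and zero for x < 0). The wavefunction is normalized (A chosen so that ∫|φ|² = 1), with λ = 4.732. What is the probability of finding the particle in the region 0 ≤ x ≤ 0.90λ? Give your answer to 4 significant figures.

P = ∫_{0}^{0.90λ} |φ(x)|² dx.
With A² fixed by ∫|φ|² = 1, i.e. A² = (λ^3/4)^(−1), substitute and integrate.
Substituting u = x/λ, A² and the length scale cancel in the ratio: P = ∫_{0}^{0.90} u^2·e^(-2·u) du / ∫_{0}^{∞} u^2·e^(-2·u) du.
Using ∫ u^2·e^(-2·u) du = -(2·u^2 + 2·u + 1)·e^(-2·u)/4, the numerator is 1/4 - 221·e^(-9/5)/200 and the denominator is 1/4.
The result is P = 0.26938.

P ≈ 0.2694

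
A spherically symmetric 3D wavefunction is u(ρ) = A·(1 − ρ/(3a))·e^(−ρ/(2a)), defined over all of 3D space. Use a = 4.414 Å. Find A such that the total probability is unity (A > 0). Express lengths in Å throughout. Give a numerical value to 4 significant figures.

A ≈ 0.03726 Å^(-3/2)

The normalization condition is ∫|u|² 4πρ² dρ = 1 from 0 to ∞.
In 3D with spherical symmetry the volume element is 4πρ² dρ.
∫|u|² 4πρ² dρ = A²·(8·π·a^3/3).
Setting this equal to 1 gives A² = 1/(8·π·a^3/3).
With a = 4.414: A² = 0.0013880 and A = 0.037256.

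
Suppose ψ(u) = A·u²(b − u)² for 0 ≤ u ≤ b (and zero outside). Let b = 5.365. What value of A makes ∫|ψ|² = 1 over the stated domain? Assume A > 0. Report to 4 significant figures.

The normalization condition is ∫|ψ|² du = 1 from 0 to b.
Expanding the polynomial and integrating term by term, the integral (without the A² prefactor) comes out to b^9/630.
Hence A² = 1/[b^9/630].
Plugging in b = 5.365 yields A = 0.013080.

A ≈ 0.01308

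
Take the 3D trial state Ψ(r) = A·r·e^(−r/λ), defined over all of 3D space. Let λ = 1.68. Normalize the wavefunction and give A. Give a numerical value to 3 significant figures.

A ≈ 0.0890

The normalization condition is ∫|Ψ|² 4πr² dr = 1 from 0 to ∞.
In 3D with spherical symmetry the volume element is 4πr² dr.
The integral (without the A² prefactor) comes out to 3·π·λ^5.
So A² = (3·π·λ^5)^(−1).
With λ = 1.68: A² = 0.007928 and A = 0.08904.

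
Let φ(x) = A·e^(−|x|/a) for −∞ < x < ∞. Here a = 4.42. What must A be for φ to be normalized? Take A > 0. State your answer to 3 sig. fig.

The normalization condition is ∫|φ|² dx = 1 from −∞ to ∞.
Recall ∫₀^∞ x^m e^(−x/β) dx = m!·β^(m+1), ∫|φ|² dx = A²·(a).
So A² = (a)^(−1).
Plugging in a = 4.42 yields A = 0.4757.

A ≈ 0.476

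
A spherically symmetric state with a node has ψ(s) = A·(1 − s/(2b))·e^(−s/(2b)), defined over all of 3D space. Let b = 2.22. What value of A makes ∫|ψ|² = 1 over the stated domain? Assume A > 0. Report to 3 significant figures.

A ≈ 0.0603

We need A² ∫|f|² 4πs² ds = 1, taking the integral from 0 to ∞.
In 3D with spherical symmetry the volume element is 4πs² ds.
Using ∫₀^∞ sⁿ e^(−αs) ds = n!/αⁿ⁺¹, with ψ = A·(1 − s/(2b))·e^(−s/(2b)), the integral evaluates to A²·[8·π·b^3].
Hence A² = 1/[8·π·b^3].
With b = 2.22: A² = 0.003637 and A = 0.06030.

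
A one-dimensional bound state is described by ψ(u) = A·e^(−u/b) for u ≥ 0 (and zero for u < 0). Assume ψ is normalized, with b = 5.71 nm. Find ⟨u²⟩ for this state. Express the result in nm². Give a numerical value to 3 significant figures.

⟨u²⟩ = ∫ u^2 |ψ|² du over the full domain.
Using ∫₀^∞ uⁿ e^(−αu) du = n!/αⁿ⁺¹, the ratio of the moment integral to the normalization integral gives ⟨u²⟩ = b^2/2.
Putting b = 5.71 gives 16.30.

⟨u^2⟩ ≈ 16.3 nm^2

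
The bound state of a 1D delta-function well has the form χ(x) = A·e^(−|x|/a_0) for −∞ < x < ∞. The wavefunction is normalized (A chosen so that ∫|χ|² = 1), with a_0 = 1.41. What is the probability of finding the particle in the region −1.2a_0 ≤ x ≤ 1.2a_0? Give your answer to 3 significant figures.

P = ∫_{−1.2a_0}^{1.2a_0} |χ(x)|² dx.
With A² fixed by ∫|χ|² = 1, i.e. A² = (a_0)^(−1), substitute and integrate.
Both integrals are even about x = 0, so only the x ≥ 0 halves are needed (the factors of 2 cancel). In terms of u = x/a_0 (A² and the length scale cancel between numerator and denominator), P = [∫_{0}^{1.2} e^(-2·u) du] / [∫_{0}^{∞} e^(-2·u) du].
With ∫ e^(-2·u) du = -e^(-2·u)/2 + C, the region integral is 1/2 - e^(-12/5)/2 and the full one is 1/2.
The result is P = 0.9093.

P ≈ 0.909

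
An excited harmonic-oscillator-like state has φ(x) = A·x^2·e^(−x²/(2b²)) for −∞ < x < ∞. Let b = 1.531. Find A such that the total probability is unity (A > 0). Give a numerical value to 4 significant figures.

A ≈ 0.2991

Normalization requires ∫|φ|² dx = 1, integrated from −∞ to ∞.
∫|φ|² dx = A²·(3·√(π)·b^5/4).
Plugging in b = 1.531 yields A = 0.29905.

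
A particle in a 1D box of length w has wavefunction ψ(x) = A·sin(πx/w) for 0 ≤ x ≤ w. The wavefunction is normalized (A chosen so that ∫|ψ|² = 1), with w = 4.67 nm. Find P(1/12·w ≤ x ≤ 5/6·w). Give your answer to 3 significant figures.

P ≈ 0.967

|ψ|² is the probability density, so P = ∫_{1/12·w}^{5/6·w} |ψ|² dx.
The normalization integral ∫|ψ|²dx over the whole domain equals w/2·A², and A² cancels in the ratio.
In terms of u = x/w (A² and the length scale cancel between numerator and denominator), P = [∫_{1/12}^{5/6} sin(π·u)^2 du] / [∫_{0}^{1} sin(π·u)^2 du].
With ∫ sin(π·u)^2 du = u/2 - sin(2·π·u)/(4·π) + C, the region integral is 1/(8·π) + √(3)/(8·π) + 3/8 and the full one is 1/2.
Evaluating gives P = (1 + √(3) + 3·π)/(4·π).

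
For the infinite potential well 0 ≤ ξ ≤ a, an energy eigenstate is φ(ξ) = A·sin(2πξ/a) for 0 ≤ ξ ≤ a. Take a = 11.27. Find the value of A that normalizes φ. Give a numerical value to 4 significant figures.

Require ∫ |φ|² dξ = 1 over the whole domain.
With ∫₀^a sin²(nπξ/a) dξ = a/2, with φ = A·sin(2πξ/a), the integral evaluates to A²·[a/2].
Setting this equal to 1 gives A² = 1/(a/2).
Plugging in a = 11.27 yields A = 0.42126.

A ≈ 0.4213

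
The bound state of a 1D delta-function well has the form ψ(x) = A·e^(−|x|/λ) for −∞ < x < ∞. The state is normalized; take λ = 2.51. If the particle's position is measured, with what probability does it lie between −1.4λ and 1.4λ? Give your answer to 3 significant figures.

P = ∫_{−1.4λ}^{1.4λ} |ψ(x)|² dx.
The normalization integral ∫|ψ|²dx over the whole domain equals λ·A², and A² cancels in the ratio.
Both integrals are even about x = 0, so only the x ≥ 0 halves are needed (the factors of 2 cancel). In terms of u = x/λ (A² and the length scale cancel between numerator and denominator), P = [∫_{0}^{1.4} e^(-2·u) du] / [∫_{0}^{∞} e^(-2·u) du].
Using ∫ e^(-2·u) du = -e^(-2·u)/2, the numerator is 1/2 - e^(-14/5)/2 and the denominator is 1/2.
This works out to P = 0.9392.

P ≈ 0.939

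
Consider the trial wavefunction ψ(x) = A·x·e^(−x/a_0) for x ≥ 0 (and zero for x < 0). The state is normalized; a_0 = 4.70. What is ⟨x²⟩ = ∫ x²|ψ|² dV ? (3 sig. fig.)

⟨x²⟩ = ∫ x^2 |ψ|² dx over the full domain.
Using ∫₀^∞ xⁿ e^(−αx) dx = n!/αⁿ⁺¹, evaluating both integrals, ⟨x²⟩ = 3·a_0^2.
With a_0 = 4.70, ⟨x^2⟩ = 66.27.

⟨x^2⟩ ≈ 66.3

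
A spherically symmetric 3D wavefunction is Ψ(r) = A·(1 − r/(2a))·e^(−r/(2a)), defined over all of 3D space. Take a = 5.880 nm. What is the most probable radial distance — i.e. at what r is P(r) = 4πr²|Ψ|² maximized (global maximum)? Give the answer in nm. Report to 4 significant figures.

r ≈ 30.79 nm

The maximum of P(r) = 4πr²|Ψ|² occurs where its derivative vanishes.
This gives r = a·(√(5) + 3).
With a = 5.880, the most probable radial distance is 30.788 nm.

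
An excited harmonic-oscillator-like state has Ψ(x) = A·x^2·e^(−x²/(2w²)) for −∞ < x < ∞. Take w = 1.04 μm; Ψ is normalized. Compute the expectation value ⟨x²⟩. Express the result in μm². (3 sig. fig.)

⟨x^2⟩ ≈ 2.70 μm^2

⟨x²⟩ = ∫ x^2 |Ψ|² dx over the full domain.
With ∫_{−∞}^{∞} x^(2m) e^(−αx²) dx = (2m−1)!!·√π / (2^m α^(m+1/2)), the ratio of the moment integral to the normalization integral gives ⟨x²⟩ = 5·w^2/2.
With w = 1.04, ⟨x^2⟩ = 2.704.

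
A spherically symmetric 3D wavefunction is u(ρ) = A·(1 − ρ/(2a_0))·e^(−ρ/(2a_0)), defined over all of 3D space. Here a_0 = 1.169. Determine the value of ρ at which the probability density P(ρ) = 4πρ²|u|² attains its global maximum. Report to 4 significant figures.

Set d/dρ [P(ρ) = 4πρ²|u|²] = 0 and solve for ρ > 0.
Solving yields ρ = a_0·(√(5) + 3).
With a_0 = 1.169, the most probable radial distance is 6.1210.

ρ ≈ 6.121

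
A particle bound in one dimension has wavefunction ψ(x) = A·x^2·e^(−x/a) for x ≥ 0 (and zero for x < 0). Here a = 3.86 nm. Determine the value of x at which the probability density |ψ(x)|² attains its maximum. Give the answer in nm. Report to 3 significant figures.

x ≈ 7.72 nm

The maximum of |ψ(x)|² occurs where its derivative vanishes.
This gives x = 2·a.
With a = 3.86, the most probable position is 7.720 nm.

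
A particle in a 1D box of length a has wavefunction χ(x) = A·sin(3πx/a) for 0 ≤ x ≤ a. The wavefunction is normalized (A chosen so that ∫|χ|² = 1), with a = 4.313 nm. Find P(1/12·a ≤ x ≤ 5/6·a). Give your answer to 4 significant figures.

The probability is P = ∫ |χ|² dx over [1/12·a, 5/6·a].
With A² fixed by ∫|χ|² = 1, i.e. A² = (a/2)^(−1), substitute and integrate.
Let u = x/a; then A² and the length scale cancel, so P = ∫_{1/12}^{5/6} sin(3·π·u)^2 du ÷ ∫_{0}^{1} sin(3·π·u)^2 du.
An antiderivative of sin(3·π·u)^2 is u/2 - sin(6·π·u)/(12·π); evaluating from 1/12 to 5/6 gives 1/(12·π) + 3/8, while the full integral is 1/2.
This works out to P = (2 + 9·π)/(12·π).

P ≈ 0.8031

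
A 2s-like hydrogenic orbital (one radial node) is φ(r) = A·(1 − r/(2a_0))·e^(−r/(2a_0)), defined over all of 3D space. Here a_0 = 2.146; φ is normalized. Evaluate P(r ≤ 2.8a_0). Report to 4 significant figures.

P = ∫ |φ|² 4πr² dr over r ≤ 2.8a_0.
A² is fixed by ∫₀^∞ 4πr²|φ|² dr = 1, i.e. A² = (8·π·a_0^3)^(−1).
In terms of u = r/a_0 (A², 4π and the length scale all cancel between numerator and denominator), P = [∫_{0}^{2.8} u^2·(1 - u/2)^2·e^(-u) du] / [∫_{0}^{∞} u^2·(1 - u/2)^2·e^(-u) du].
An antiderivative of u^2·(1 - u/2)^2·e^(-u) is -(u^4/4 + u^2 + 2·u + 2)·e^(-u); evaluating from 0 to 2.8 gives ≈ 0.126661, while the full integral is 2.
This evaluates to P = 0.063330.

P ≈ 0.06333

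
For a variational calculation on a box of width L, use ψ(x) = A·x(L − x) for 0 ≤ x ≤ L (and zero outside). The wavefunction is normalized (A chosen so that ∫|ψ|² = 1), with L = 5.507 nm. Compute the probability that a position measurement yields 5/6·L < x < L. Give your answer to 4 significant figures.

P = ∫_{5/6·L}^{L} |ψ(x)|² dx.
Since A² = 1/(L^5/30), this is the region integral divided by the full normalization integral.
In terms of u = x/L (A² and the length scale cancel between numerator and denominator), P = [∫_{5/6}^{1} u^2·(1 - u)^2 du] / [∫_{0}^{1} u^2·(1 - u)^2 du].
An antiderivative of u^2·(1 - u)^2 is u^3·(6·u^2 - 15·u + 10)/30; evaluating from 5/6 to 1 gives ≈ 0.00118313, while the full integral is 1/30.
The result is P = 23/648.

P ≈ 0.03549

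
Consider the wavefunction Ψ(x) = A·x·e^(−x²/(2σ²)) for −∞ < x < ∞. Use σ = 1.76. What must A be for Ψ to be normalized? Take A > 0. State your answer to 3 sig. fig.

We need A² ∫|f|² dx = 1, taking the integral from −∞ to ∞.
Differentiating ∫e^(−αx²) dx = √(π/α) under α to get the higher moments, the integral (without the A² prefactor) comes out to √(π)·σ^3/2.
Hence A² = 1/[√(π)·σ^3/2].
With σ = 1.76: A² = 0.2070 and A = 0.4549.

A ≈ 0.455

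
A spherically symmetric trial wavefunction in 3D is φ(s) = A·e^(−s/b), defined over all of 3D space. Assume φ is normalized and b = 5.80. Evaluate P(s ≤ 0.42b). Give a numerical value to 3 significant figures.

With dV = 4πs²ds, the probability is ∫|φ|² dV over s ≤ 0.42b.
Normalization gives A² = 1/(π·b^3).
In terms of u = s/b (A², 4π and the length scale all cancel between numerator and denominator), P = [∫_{0}^{0.42} u^2·e^(-2·u) du] / [∫_{0}^{∞} u^2·e^(-2·u) du].
An antiderivative of u^2·e^(-2·u) is -(2·u^2 + 2·u + 1)·e^(-2·u)/4; evaluating from 0 to 0.42 gives 1/4 - 2741·e^(-21/25)/5000, while the full integral is 1/4.
This evaluates to P = 0.05335.

P ≈ 0.0533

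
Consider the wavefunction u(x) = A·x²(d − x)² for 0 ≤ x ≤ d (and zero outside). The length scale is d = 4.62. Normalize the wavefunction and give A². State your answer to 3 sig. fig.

A^2 ≈ 0.000657

The normalization condition is ∫|u|² dx = 1 from 0 to d.
Expanding the polynomial and integrating term by term, ∫|u|² dx = A²·(d^9/630).
Plugging in d = 4.62 yields A = 0.02563.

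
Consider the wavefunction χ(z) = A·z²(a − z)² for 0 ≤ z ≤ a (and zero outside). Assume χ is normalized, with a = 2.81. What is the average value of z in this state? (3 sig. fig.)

The expectation value is the |χ|²-weighted average of z: ∫ z|χ|² dz.
Expanding the polynomial and integrating term by term, evaluating both integrals, ⟨z⟩ = a/2.
With a = 2.81, ⟨z⟩ = 1.405.

⟨z⟩ ≈ 1.41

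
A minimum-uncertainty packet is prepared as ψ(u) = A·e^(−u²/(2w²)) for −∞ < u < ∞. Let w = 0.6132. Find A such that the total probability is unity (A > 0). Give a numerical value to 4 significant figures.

The normalization condition is ∫|ψ|² du = 1 from −∞ to ∞.
With ψ = A·e^(−u²/(2w²)), the integral evaluates to A²·[√(π)·w].
Hence A² = 1/[√(π)·w].
Plugging in w = 0.6132 yields A = 0.95921.

A ≈ 0.9592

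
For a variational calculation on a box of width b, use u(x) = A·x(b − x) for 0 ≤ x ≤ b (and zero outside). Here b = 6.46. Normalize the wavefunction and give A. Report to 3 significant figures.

Normalization requires ∫|u|² dx = 1, integrated from 0 to b.
The integral (without the A² prefactor) comes out to b^5/30.
Setting this equal to 1 gives A² = 1/(b^5/30).
Substituting b = 6.46 gives A² = 0.002667, so A = 0.05164.

A ≈ 0.0516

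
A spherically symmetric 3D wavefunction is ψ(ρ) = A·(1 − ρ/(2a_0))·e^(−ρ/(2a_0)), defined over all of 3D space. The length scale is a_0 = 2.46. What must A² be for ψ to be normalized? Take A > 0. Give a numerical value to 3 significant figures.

Require ∫ |ψ|² 4πρ² dρ = 1 over the whole domain.
In 3D with spherical symmetry the volume element is 4πρ² dρ.
With ∫₀^∞ ρ^4 e^(−αρ) dρ = 4!/α^5, ∫|ψ|² 4πρ² dρ = A²·(8·π·a_0^3).
So A² = (8·π·a_0^3)^(−1).
Plugging in a_0 = 2.46 yields A = 0.05170.

A^2 ≈ 0.00267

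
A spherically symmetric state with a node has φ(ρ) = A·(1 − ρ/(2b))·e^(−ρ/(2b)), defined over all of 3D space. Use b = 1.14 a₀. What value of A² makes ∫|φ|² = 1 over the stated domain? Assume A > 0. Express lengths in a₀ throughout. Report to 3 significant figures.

The normalization condition is ∫|φ|² 4πρ² dρ = 1 from 0 to ∞.
In 3D with spherical symmetry the volume element is 4πρ² dρ.
Using ∫₀^∞ ρⁿ e^(−αρ) dρ = n!/αⁿ⁺¹, ∫|φ|² 4πρ² dρ = A²·(8·π·b^3).
Substituting b = 1.14 gives A² = 0.02686, so A = 0.1639.

A^2 ≈ 0.0269 a₀^(-3)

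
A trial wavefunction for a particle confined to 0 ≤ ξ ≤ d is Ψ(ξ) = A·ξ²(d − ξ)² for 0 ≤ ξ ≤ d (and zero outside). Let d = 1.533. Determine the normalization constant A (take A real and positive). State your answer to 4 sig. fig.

A ≈ 3.671

We need A² ∫|f|² dξ = 1, taking the integral from 0 to d.
Expanding the polynomial and integrating term by term, carrying out the integral gives A² · d^9/630.
Setting this equal to 1 gives A² = 1/(d^9/630).
With d = 1.533: A² = 13.473 and A = 3.6705.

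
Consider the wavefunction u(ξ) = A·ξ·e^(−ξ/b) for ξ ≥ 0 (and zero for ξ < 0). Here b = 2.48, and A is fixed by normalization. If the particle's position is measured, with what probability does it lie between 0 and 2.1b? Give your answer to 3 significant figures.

P = ∫_{0}^{2.1b} |u(ξ)|² dξ.
Since A² = 1/(b^3/4), this is the region integral divided by the full normalization integral.
Let t = ξ/b; then A² and the length scale cancel, so P = ∫_{0}^{2.1} t^2·e^(-2·t) dt ÷ ∫_{0}^{∞} t^2·e^(-2·t) dt.
Using ∫ t^2·e^(-2·t) dt = -(2·t^2 + 2·t + 1)·e^(-2·t)/4, the numerator is 1/4 - 701·e^(-21/5)/200 and the denominator is 1/4.
The result is P = 0.7898.

P ≈ 0.790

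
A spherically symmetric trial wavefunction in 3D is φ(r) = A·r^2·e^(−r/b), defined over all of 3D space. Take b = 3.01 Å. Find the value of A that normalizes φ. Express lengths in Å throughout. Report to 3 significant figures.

A ≈ 0.00251 Å^(-7/2)

Require ∫ |φ|² 4πr² dr = 1 over the whole domain.
Carrying out the integral gives A² · 45·π·b^7/2.
Substituting b = 3.01 gives A² = 0.000006320, so A = 0.002514.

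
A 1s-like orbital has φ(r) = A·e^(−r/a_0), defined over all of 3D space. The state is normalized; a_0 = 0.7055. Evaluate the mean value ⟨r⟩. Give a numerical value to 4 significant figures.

⟨r⟩ ≈ 1.058

The expectation value is the |φ|²-weighted average of r: ∫ r|φ|² 4πr² dr.
With ∫₀^∞ r^3 e^(−αr) dr = 3!/α^4, evaluating both integrals, ⟨r⟩ = 3·a_0/2.
Putting a_0 = 0.7055 gives 1.0583.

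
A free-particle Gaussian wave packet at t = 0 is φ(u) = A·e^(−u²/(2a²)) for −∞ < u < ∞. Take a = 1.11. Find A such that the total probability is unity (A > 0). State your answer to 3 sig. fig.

A ≈ 0.713

Require ∫ |φ|² du = 1 over the whole domain.
Differentiating ∫e^(−αu²) du = √(π/α) under α to get the higher moments, with φ = A·e^(−u²/(2a²)), the integral evaluates to A²·[√(π)·a].
Hence A² = 1/[√(π)·a].
With a = 1.11: A² = 0.5083 and A = 0.7129.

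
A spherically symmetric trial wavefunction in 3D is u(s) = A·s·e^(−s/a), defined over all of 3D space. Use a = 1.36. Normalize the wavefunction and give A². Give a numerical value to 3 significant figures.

A^2 ≈ 0.0228

Normalization requires ∫|u|² 4πs² ds = 1, integrated from 0 to ∞.
The integral (without the A² prefactor) comes out to 3·π·a^5.
Hence A² = 1/[3·π·a^5].
Substituting a = 1.36 gives A² = 0.02281, so A = 0.1510.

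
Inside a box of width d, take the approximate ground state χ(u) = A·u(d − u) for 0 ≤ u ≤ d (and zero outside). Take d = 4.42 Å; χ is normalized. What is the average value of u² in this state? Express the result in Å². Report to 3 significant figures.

⟨u^2⟩ ≈ 5.58 Å^2

By definition ⟨u²⟩ = ∫ u^2 |χ(u)|² du.
Expanding the polynomial and integrating term by term, since the A² factors cancel between numerator and denominator, ⟨u²⟩ = 2·d^2/7.
Putting d = 4.42 gives 5.582.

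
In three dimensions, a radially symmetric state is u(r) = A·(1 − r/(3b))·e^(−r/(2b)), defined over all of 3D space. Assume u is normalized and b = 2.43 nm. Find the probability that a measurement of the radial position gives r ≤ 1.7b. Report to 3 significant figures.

P ≈ 0.288

P = ∫ |u|² 4πr² dr over r ≤ 1.7b.
The full normalization integral is A²·[8·π·b^3/3] = 1, fixing A².
Let t = r/b; then A², 4π and the length scale all cancel, so P = ∫_{0}^{1.7} t^2·(1 - t/3)^2·e^(-t) dt ÷ ∫_{0}^{∞} t^2·(1 - t/3)^2·e^(-t) dt.
Using ∫ t^2·(1 - t/3)^2·e^(-t) dt = (-t^4 + 2·t^3 - 3·t^2 - 6·t - 6)·e^(-t)/9, the numerator is ≈ 0.19177 and the denominator is 2/3.
This evaluates to P = 0.2877.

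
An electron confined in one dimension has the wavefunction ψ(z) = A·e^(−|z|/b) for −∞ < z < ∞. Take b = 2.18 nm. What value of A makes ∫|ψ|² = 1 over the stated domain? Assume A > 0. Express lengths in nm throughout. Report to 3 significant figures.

Require ∫ |ψ|² dz = 1 over the whole domain.
The integral (without the A² prefactor) comes out to b.
So A² = (b)^(−1).
Substituting b = 2.18 gives A² = 0.4587, so A = 0.6773.

A ≈ 0.677 nm^(-1/2)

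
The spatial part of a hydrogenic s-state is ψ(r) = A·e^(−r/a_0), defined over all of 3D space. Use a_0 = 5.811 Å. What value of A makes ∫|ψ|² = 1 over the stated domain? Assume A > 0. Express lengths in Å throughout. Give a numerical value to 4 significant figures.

A ≈ 0.04028 Å^(-3/2)

The normalization condition is ∫|ψ|² 4πr² dr = 1 from 0 to ∞.
With ∫₀^∞ r^2 e^(−αr) dr = 2!/α^3, ∫|ψ|² 4πr² dr = A²·(π·a_0^3).
Substituting a_0 = 5.811 gives A² = 0.0016222, so A = 0.040276.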